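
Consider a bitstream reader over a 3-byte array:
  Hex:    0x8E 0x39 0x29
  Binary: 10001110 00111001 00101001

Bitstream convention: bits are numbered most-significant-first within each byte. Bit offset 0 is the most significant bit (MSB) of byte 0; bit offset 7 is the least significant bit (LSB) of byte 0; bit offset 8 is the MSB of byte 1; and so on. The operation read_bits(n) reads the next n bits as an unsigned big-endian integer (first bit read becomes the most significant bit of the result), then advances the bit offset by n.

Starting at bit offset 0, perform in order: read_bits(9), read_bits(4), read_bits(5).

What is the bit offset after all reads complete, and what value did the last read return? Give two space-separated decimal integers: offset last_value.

Read 1: bits[0:9] width=9 -> value=284 (bin 100011100); offset now 9 = byte 1 bit 1; 15 bits remain
Read 2: bits[9:13] width=4 -> value=7 (bin 0111); offset now 13 = byte 1 bit 5; 11 bits remain
Read 3: bits[13:18] width=5 -> value=4 (bin 00100); offset now 18 = byte 2 bit 2; 6 bits remain

Answer: 18 4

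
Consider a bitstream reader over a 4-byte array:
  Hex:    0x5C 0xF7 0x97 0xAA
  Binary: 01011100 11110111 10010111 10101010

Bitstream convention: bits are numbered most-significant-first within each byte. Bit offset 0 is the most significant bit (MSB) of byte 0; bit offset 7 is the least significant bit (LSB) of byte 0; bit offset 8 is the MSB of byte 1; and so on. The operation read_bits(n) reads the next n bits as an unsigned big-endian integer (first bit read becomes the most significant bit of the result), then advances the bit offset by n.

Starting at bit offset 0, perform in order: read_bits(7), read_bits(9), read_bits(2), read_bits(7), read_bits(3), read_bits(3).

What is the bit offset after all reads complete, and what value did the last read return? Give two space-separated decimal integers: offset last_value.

Read 1: bits[0:7] width=7 -> value=46 (bin 0101110); offset now 7 = byte 0 bit 7; 25 bits remain
Read 2: bits[7:16] width=9 -> value=247 (bin 011110111); offset now 16 = byte 2 bit 0; 16 bits remain
Read 3: bits[16:18] width=2 -> value=2 (bin 10); offset now 18 = byte 2 bit 2; 14 bits remain
Read 4: bits[18:25] width=7 -> value=47 (bin 0101111); offset now 25 = byte 3 bit 1; 7 bits remain
Read 5: bits[25:28] width=3 -> value=2 (bin 010); offset now 28 = byte 3 bit 4; 4 bits remain
Read 6: bits[28:31] width=3 -> value=5 (bin 101); offset now 31 = byte 3 bit 7; 1 bits remain

Answer: 31 5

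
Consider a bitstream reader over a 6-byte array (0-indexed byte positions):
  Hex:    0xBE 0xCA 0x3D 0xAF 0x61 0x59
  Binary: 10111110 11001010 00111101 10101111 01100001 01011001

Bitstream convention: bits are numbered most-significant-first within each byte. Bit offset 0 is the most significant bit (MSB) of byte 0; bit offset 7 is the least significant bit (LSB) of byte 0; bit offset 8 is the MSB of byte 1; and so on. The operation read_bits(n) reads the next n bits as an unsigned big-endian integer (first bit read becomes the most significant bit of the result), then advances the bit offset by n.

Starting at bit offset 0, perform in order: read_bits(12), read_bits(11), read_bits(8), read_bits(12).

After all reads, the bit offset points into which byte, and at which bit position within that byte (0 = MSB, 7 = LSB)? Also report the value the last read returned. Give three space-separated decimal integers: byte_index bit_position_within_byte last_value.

Read 1: bits[0:12] width=12 -> value=3052 (bin 101111101100); offset now 12 = byte 1 bit 4; 36 bits remain
Read 2: bits[12:23] width=11 -> value=1310 (bin 10100011110); offset now 23 = byte 2 bit 7; 25 bits remain
Read 3: bits[23:31] width=8 -> value=215 (bin 11010111); offset now 31 = byte 3 bit 7; 17 bits remain
Read 4: bits[31:43] width=12 -> value=2826 (bin 101100001010); offset now 43 = byte 5 bit 3; 5 bits remain

Answer: 5 3 2826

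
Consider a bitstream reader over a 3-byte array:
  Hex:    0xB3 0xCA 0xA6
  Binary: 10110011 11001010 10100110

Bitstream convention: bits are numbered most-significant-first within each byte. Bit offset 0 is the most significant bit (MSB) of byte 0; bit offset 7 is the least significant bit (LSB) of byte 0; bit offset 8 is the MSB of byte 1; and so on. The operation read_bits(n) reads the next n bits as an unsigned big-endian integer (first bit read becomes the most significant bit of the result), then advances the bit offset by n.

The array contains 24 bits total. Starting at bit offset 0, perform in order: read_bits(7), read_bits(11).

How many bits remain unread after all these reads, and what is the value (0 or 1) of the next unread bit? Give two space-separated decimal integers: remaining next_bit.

Answer: 6 1

Derivation:
Read 1: bits[0:7] width=7 -> value=89 (bin 1011001); offset now 7 = byte 0 bit 7; 17 bits remain
Read 2: bits[7:18] width=11 -> value=1834 (bin 11100101010); offset now 18 = byte 2 bit 2; 6 bits remain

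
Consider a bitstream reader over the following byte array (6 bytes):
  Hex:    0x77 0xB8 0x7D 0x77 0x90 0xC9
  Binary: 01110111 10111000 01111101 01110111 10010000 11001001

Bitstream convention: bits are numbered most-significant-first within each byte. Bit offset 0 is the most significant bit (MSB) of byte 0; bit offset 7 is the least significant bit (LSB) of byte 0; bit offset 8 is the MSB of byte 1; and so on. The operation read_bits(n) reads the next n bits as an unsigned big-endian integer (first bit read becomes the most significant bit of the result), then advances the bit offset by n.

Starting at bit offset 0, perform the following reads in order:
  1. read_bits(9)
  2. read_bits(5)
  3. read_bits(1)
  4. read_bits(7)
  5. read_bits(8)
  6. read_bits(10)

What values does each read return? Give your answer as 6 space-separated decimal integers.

Read 1: bits[0:9] width=9 -> value=239 (bin 011101111); offset now 9 = byte 1 bit 1; 39 bits remain
Read 2: bits[9:14] width=5 -> value=14 (bin 01110); offset now 14 = byte 1 bit 6; 34 bits remain
Read 3: bits[14:15] width=1 -> value=0 (bin 0); offset now 15 = byte 1 bit 7; 33 bits remain
Read 4: bits[15:22] width=7 -> value=31 (bin 0011111); offset now 22 = byte 2 bit 6; 26 bits remain
Read 5: bits[22:30] width=8 -> value=93 (bin 01011101); offset now 30 = byte 3 bit 6; 18 bits remain
Read 6: bits[30:40] width=10 -> value=912 (bin 1110010000); offset now 40 = byte 5 bit 0; 8 bits remain

Answer: 239 14 0 31 93 912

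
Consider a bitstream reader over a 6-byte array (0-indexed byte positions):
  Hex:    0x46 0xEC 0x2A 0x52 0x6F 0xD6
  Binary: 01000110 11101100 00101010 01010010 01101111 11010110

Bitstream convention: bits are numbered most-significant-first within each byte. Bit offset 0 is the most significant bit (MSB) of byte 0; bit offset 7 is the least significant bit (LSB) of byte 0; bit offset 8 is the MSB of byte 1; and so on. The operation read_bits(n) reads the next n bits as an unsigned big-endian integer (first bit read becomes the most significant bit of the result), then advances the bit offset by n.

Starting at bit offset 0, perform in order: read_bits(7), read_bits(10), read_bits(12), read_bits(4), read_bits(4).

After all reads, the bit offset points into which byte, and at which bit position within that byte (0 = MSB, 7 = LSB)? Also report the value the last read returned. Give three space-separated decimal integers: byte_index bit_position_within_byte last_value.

Answer: 4 5 13

Derivation:
Read 1: bits[0:7] width=7 -> value=35 (bin 0100011); offset now 7 = byte 0 bit 7; 41 bits remain
Read 2: bits[7:17] width=10 -> value=472 (bin 0111011000); offset now 17 = byte 2 bit 1; 31 bits remain
Read 3: bits[17:29] width=12 -> value=1354 (bin 010101001010); offset now 29 = byte 3 bit 5; 19 bits remain
Read 4: bits[29:33] width=4 -> value=4 (bin 0100); offset now 33 = byte 4 bit 1; 15 bits remain
Read 5: bits[33:37] width=4 -> value=13 (bin 1101); offset now 37 = byte 4 bit 5; 11 bits remain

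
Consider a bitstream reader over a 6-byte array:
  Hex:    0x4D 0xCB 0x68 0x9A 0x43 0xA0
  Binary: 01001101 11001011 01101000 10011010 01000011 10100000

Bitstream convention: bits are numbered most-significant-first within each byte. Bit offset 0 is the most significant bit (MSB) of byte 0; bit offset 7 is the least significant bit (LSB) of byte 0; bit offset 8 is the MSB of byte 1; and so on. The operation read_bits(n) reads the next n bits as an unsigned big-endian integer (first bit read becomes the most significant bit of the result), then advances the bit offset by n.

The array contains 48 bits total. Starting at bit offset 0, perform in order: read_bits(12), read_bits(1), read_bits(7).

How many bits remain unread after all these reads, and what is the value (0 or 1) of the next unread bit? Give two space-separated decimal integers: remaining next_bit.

Answer: 28 1

Derivation:
Read 1: bits[0:12] width=12 -> value=1244 (bin 010011011100); offset now 12 = byte 1 bit 4; 36 bits remain
Read 2: bits[12:13] width=1 -> value=1 (bin 1); offset now 13 = byte 1 bit 5; 35 bits remain
Read 3: bits[13:20] width=7 -> value=54 (bin 0110110); offset now 20 = byte 2 bit 4; 28 bits remain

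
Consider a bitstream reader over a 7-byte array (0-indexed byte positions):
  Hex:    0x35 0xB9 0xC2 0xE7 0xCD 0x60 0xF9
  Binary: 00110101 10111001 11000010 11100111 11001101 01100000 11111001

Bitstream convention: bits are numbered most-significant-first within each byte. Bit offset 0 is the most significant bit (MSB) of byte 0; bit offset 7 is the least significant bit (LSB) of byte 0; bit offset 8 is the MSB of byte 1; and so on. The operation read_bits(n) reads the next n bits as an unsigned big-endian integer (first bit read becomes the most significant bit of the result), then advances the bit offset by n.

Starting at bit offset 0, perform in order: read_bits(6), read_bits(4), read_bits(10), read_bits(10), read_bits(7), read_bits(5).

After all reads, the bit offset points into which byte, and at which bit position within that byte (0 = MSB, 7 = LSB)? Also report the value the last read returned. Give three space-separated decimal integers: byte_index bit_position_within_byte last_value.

Answer: 5 2 21

Derivation:
Read 1: bits[0:6] width=6 -> value=13 (bin 001101); offset now 6 = byte 0 bit 6; 50 bits remain
Read 2: bits[6:10] width=4 -> value=6 (bin 0110); offset now 10 = byte 1 bit 2; 46 bits remain
Read 3: bits[10:20] width=10 -> value=924 (bin 1110011100); offset now 20 = byte 2 bit 4; 36 bits remain
Read 4: bits[20:30] width=10 -> value=185 (bin 0010111001); offset now 30 = byte 3 bit 6; 26 bits remain
Read 5: bits[30:37] width=7 -> value=121 (bin 1111001); offset now 37 = byte 4 bit 5; 19 bits remain
Read 6: bits[37:42] width=5 -> value=21 (bin 10101); offset now 42 = byte 5 bit 2; 14 bits remain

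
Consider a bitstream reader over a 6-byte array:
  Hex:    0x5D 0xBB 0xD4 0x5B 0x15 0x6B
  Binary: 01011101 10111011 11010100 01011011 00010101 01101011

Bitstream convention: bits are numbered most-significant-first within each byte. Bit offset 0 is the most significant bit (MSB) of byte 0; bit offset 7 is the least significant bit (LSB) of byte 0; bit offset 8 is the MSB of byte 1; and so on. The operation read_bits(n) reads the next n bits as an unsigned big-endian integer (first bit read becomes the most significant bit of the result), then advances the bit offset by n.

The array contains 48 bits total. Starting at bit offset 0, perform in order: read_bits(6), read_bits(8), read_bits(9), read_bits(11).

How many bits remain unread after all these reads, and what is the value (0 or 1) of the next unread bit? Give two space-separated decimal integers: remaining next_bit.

Read 1: bits[0:6] width=6 -> value=23 (bin 010111); offset now 6 = byte 0 bit 6; 42 bits remain
Read 2: bits[6:14] width=8 -> value=110 (bin 01101110); offset now 14 = byte 1 bit 6; 34 bits remain
Read 3: bits[14:23] width=9 -> value=490 (bin 111101010); offset now 23 = byte 2 bit 7; 25 bits remain
Read 4: bits[23:34] width=11 -> value=364 (bin 00101101100); offset now 34 = byte 4 bit 2; 14 bits remain

Answer: 14 0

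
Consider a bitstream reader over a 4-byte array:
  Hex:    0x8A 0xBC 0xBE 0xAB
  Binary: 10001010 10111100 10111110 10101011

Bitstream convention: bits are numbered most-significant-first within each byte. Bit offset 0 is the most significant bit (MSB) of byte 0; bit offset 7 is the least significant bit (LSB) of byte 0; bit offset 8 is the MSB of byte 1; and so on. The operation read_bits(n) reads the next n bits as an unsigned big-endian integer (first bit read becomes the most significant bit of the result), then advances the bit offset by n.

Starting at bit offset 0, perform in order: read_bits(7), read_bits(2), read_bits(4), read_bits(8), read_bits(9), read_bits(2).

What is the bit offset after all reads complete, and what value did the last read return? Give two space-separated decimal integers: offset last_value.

Read 1: bits[0:7] width=7 -> value=69 (bin 1000101); offset now 7 = byte 0 bit 7; 25 bits remain
Read 2: bits[7:9] width=2 -> value=1 (bin 01); offset now 9 = byte 1 bit 1; 23 bits remain
Read 3: bits[9:13] width=4 -> value=7 (bin 0111); offset now 13 = byte 1 bit 5; 19 bits remain
Read 4: bits[13:21] width=8 -> value=151 (bin 10010111); offset now 21 = byte 2 bit 5; 11 bits remain
Read 5: bits[21:30] width=9 -> value=426 (bin 110101010); offset now 30 = byte 3 bit 6; 2 bits remain
Read 6: bits[30:32] width=2 -> value=3 (bin 11); offset now 32 = byte 4 bit 0; 0 bits remain

Answer: 32 3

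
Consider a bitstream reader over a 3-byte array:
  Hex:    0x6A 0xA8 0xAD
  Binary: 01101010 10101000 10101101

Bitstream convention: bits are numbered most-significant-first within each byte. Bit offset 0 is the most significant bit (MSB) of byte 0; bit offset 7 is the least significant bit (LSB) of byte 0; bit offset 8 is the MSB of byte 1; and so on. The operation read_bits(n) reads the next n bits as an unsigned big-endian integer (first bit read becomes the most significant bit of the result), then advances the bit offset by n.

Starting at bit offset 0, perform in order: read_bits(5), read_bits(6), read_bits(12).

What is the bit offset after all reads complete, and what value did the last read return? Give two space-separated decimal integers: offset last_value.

Read 1: bits[0:5] width=5 -> value=13 (bin 01101); offset now 5 = byte 0 bit 5; 19 bits remain
Read 2: bits[5:11] width=6 -> value=21 (bin 010101); offset now 11 = byte 1 bit 3; 13 bits remain
Read 3: bits[11:23] width=12 -> value=1110 (bin 010001010110); offset now 23 = byte 2 bit 7; 1 bits remain

Answer: 23 1110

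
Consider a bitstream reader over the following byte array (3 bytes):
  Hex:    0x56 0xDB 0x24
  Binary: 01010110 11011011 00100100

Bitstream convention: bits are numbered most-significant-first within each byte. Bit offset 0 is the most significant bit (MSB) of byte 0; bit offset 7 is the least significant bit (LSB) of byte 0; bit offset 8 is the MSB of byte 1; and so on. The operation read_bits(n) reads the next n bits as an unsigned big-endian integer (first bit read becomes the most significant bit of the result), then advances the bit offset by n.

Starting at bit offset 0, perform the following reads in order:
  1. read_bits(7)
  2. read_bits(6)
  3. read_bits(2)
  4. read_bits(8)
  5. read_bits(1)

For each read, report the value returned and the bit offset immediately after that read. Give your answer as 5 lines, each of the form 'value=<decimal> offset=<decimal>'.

Read 1: bits[0:7] width=7 -> value=43 (bin 0101011); offset now 7 = byte 0 bit 7; 17 bits remain
Read 2: bits[7:13] width=6 -> value=27 (bin 011011); offset now 13 = byte 1 bit 5; 11 bits remain
Read 3: bits[13:15] width=2 -> value=1 (bin 01); offset now 15 = byte 1 bit 7; 9 bits remain
Read 4: bits[15:23] width=8 -> value=146 (bin 10010010); offset now 23 = byte 2 bit 7; 1 bits remain
Read 5: bits[23:24] width=1 -> value=0 (bin 0); offset now 24 = byte 3 bit 0; 0 bits remain

Answer: value=43 offset=7
value=27 offset=13
value=1 offset=15
value=146 offset=23
value=0 offset=24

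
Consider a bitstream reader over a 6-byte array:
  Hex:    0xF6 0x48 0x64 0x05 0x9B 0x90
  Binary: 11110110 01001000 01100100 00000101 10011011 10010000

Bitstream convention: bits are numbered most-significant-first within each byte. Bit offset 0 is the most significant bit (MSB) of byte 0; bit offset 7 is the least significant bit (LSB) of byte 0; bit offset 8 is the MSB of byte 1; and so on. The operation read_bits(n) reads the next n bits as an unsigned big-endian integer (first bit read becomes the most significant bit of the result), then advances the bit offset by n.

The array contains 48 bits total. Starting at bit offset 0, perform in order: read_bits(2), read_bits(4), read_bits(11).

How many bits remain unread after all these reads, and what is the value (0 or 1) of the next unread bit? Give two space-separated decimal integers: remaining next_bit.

Read 1: bits[0:2] width=2 -> value=3 (bin 11); offset now 2 = byte 0 bit 2; 46 bits remain
Read 2: bits[2:6] width=4 -> value=13 (bin 1101); offset now 6 = byte 0 bit 6; 42 bits remain
Read 3: bits[6:17] width=11 -> value=1168 (bin 10010010000); offset now 17 = byte 2 bit 1; 31 bits remain

Answer: 31 1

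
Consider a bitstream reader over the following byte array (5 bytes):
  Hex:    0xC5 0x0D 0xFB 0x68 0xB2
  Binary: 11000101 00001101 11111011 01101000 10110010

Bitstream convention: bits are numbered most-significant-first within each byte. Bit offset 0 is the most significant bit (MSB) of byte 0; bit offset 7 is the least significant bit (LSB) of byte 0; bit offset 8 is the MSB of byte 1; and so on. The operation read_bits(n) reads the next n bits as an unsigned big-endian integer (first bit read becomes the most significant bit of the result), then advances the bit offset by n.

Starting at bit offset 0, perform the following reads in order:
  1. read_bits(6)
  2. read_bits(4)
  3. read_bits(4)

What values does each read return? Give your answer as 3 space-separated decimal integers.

Answer: 49 4 3

Derivation:
Read 1: bits[0:6] width=6 -> value=49 (bin 110001); offset now 6 = byte 0 bit 6; 34 bits remain
Read 2: bits[6:10] width=4 -> value=4 (bin 0100); offset now 10 = byte 1 bit 2; 30 bits remain
Read 3: bits[10:14] width=4 -> value=3 (bin 0011); offset now 14 = byte 1 bit 6; 26 bits remain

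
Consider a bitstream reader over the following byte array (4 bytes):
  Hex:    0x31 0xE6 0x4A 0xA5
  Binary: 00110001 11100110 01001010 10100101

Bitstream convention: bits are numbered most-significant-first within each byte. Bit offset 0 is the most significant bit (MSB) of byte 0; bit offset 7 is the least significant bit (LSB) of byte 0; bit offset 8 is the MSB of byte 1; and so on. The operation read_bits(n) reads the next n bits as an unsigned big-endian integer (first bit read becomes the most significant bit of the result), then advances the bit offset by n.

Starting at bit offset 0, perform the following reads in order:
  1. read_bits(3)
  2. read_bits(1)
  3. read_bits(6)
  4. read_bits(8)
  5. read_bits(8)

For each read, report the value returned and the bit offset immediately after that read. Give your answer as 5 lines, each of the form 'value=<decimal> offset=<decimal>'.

Answer: value=1 offset=3
value=1 offset=4
value=7 offset=10
value=153 offset=18
value=42 offset=26

Derivation:
Read 1: bits[0:3] width=3 -> value=1 (bin 001); offset now 3 = byte 0 bit 3; 29 bits remain
Read 2: bits[3:4] width=1 -> value=1 (bin 1); offset now 4 = byte 0 bit 4; 28 bits remain
Read 3: bits[4:10] width=6 -> value=7 (bin 000111); offset now 10 = byte 1 bit 2; 22 bits remain
Read 4: bits[10:18] width=8 -> value=153 (bin 10011001); offset now 18 = byte 2 bit 2; 14 bits remain
Read 5: bits[18:26] width=8 -> value=42 (bin 00101010); offset now 26 = byte 3 bit 2; 6 bits remain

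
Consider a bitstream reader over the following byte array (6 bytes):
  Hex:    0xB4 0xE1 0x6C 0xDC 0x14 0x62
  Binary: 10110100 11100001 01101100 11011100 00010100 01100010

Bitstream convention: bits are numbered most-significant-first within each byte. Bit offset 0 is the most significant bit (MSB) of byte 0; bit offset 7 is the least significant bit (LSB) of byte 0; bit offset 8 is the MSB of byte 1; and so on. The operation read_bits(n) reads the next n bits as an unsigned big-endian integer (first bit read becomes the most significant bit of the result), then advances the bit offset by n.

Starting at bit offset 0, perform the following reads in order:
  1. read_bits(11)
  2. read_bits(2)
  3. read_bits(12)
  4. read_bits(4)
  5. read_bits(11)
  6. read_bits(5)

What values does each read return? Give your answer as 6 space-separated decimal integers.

Answer: 1447 0 729 11 1044 12

Derivation:
Read 1: bits[0:11] width=11 -> value=1447 (bin 10110100111); offset now 11 = byte 1 bit 3; 37 bits remain
Read 2: bits[11:13] width=2 -> value=0 (bin 00); offset now 13 = byte 1 bit 5; 35 bits remain
Read 3: bits[13:25] width=12 -> value=729 (bin 001011011001); offset now 25 = byte 3 bit 1; 23 bits remain
Read 4: bits[25:29] width=4 -> value=11 (bin 1011); offset now 29 = byte 3 bit 5; 19 bits remain
Read 5: bits[29:40] width=11 -> value=1044 (bin 10000010100); offset now 40 = byte 5 bit 0; 8 bits remain
Read 6: bits[40:45] width=5 -> value=12 (bin 01100); offset now 45 = byte 5 bit 5; 3 bits remain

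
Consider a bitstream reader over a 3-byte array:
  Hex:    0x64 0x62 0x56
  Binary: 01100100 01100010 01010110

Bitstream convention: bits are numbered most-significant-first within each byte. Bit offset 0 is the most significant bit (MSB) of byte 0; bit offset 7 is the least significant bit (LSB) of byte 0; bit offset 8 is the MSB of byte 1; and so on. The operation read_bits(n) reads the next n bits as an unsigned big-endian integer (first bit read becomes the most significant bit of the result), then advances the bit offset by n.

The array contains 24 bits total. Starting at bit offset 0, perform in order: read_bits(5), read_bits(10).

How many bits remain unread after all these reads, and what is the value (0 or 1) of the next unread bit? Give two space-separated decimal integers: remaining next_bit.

Read 1: bits[0:5] width=5 -> value=12 (bin 01100); offset now 5 = byte 0 bit 5; 19 bits remain
Read 2: bits[5:15] width=10 -> value=561 (bin 1000110001); offset now 15 = byte 1 bit 7; 9 bits remain

Answer: 9 0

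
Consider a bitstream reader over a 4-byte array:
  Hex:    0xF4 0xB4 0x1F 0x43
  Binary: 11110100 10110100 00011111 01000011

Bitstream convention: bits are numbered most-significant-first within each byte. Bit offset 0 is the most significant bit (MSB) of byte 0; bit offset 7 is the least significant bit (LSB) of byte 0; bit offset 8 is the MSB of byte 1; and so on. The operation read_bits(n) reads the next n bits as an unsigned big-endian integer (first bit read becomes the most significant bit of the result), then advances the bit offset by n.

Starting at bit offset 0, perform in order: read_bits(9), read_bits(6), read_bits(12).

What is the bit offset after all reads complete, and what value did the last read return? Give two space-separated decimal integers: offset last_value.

Read 1: bits[0:9] width=9 -> value=489 (bin 111101001); offset now 9 = byte 1 bit 1; 23 bits remain
Read 2: bits[9:15] width=6 -> value=26 (bin 011010); offset now 15 = byte 1 bit 7; 17 bits remain
Read 3: bits[15:27] width=12 -> value=250 (bin 000011111010); offset now 27 = byte 3 bit 3; 5 bits remain

Answer: 27 250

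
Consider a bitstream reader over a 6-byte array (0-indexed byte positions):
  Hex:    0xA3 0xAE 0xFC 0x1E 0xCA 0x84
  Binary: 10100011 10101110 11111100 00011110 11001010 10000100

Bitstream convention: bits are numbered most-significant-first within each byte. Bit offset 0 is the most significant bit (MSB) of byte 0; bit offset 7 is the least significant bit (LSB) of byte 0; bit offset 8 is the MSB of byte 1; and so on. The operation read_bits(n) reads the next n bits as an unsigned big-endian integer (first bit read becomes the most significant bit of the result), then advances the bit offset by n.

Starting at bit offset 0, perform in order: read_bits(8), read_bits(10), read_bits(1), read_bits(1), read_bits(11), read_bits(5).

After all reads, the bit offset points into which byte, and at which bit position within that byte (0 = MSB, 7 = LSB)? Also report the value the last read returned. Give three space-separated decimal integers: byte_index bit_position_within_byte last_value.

Read 1: bits[0:8] width=8 -> value=163 (bin 10100011); offset now 8 = byte 1 bit 0; 40 bits remain
Read 2: bits[8:18] width=10 -> value=699 (bin 1010111011); offset now 18 = byte 2 bit 2; 30 bits remain
Read 3: bits[18:19] width=1 -> value=1 (bin 1); offset now 19 = byte 2 bit 3; 29 bits remain
Read 4: bits[19:20] width=1 -> value=1 (bin 1); offset now 20 = byte 2 bit 4; 28 bits remain
Read 5: bits[20:31] width=11 -> value=1551 (bin 11000001111); offset now 31 = byte 3 bit 7; 17 bits remain
Read 6: bits[31:36] width=5 -> value=12 (bin 01100); offset now 36 = byte 4 bit 4; 12 bits remain

Answer: 4 4 12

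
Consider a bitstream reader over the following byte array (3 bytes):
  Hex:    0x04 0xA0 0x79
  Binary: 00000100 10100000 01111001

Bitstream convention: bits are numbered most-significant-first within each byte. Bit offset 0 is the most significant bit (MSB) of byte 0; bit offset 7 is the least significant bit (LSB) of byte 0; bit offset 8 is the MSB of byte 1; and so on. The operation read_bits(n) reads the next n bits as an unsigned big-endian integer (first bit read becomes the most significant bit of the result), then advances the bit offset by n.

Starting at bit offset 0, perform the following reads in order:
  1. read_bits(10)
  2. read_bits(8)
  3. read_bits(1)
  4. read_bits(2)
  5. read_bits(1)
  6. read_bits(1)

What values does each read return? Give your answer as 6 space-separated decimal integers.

Read 1: bits[0:10] width=10 -> value=18 (bin 0000010010); offset now 10 = byte 1 bit 2; 14 bits remain
Read 2: bits[10:18] width=8 -> value=129 (bin 10000001); offset now 18 = byte 2 bit 2; 6 bits remain
Read 3: bits[18:19] width=1 -> value=1 (bin 1); offset now 19 = byte 2 bit 3; 5 bits remain
Read 4: bits[19:21] width=2 -> value=3 (bin 11); offset now 21 = byte 2 bit 5; 3 bits remain
Read 5: bits[21:22] width=1 -> value=0 (bin 0); offset now 22 = byte 2 bit 6; 2 bits remain
Read 6: bits[22:23] width=1 -> value=0 (bin 0); offset now 23 = byte 2 bit 7; 1 bits remain

Answer: 18 129 1 3 0 0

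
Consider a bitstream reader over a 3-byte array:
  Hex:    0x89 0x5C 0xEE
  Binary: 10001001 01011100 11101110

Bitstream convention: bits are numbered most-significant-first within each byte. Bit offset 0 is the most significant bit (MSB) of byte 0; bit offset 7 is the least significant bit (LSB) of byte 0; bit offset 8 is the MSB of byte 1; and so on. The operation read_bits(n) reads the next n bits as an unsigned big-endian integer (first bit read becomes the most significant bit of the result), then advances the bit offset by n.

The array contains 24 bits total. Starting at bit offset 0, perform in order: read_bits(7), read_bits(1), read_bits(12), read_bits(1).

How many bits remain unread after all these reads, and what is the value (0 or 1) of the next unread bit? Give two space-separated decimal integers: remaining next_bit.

Answer: 3 1

Derivation:
Read 1: bits[0:7] width=7 -> value=68 (bin 1000100); offset now 7 = byte 0 bit 7; 17 bits remain
Read 2: bits[7:8] width=1 -> value=1 (bin 1); offset now 8 = byte 1 bit 0; 16 bits remain
Read 3: bits[8:20] width=12 -> value=1486 (bin 010111001110); offset now 20 = byte 2 bit 4; 4 bits remain
Read 4: bits[20:21] width=1 -> value=1 (bin 1); offset now 21 = byte 2 bit 5; 3 bits remain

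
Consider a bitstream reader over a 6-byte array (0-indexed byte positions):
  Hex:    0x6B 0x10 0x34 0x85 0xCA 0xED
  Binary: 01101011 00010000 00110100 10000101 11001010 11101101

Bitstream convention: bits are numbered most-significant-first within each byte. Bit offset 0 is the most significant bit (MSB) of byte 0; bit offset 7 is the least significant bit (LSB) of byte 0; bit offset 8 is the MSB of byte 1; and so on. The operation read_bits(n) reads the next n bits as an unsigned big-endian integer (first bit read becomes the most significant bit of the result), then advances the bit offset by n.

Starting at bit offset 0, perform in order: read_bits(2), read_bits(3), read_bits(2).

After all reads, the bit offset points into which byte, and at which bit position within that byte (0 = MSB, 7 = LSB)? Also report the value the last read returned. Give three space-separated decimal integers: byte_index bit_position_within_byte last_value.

Read 1: bits[0:2] width=2 -> value=1 (bin 01); offset now 2 = byte 0 bit 2; 46 bits remain
Read 2: bits[2:5] width=3 -> value=5 (bin 101); offset now 5 = byte 0 bit 5; 43 bits remain
Read 3: bits[5:7] width=2 -> value=1 (bin 01); offset now 7 = byte 0 bit 7; 41 bits remain

Answer: 0 7 1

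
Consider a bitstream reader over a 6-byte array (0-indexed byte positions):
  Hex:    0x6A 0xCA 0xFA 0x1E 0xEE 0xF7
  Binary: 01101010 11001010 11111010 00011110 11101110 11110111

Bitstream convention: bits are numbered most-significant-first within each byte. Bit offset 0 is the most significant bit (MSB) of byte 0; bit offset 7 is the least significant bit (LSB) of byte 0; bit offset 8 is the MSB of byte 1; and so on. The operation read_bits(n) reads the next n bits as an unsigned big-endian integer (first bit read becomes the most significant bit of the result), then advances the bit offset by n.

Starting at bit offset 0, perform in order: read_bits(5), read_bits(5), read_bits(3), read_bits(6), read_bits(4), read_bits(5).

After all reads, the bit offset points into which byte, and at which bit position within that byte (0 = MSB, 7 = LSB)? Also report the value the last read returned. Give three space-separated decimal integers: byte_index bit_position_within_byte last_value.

Answer: 3 4 1

Derivation:
Read 1: bits[0:5] width=5 -> value=13 (bin 01101); offset now 5 = byte 0 bit 5; 43 bits remain
Read 2: bits[5:10] width=5 -> value=11 (bin 01011); offset now 10 = byte 1 bit 2; 38 bits remain
Read 3: bits[10:13] width=3 -> value=1 (bin 001); offset now 13 = byte 1 bit 5; 35 bits remain
Read 4: bits[13:19] width=6 -> value=23 (bin 010111); offset now 19 = byte 2 bit 3; 29 bits remain
Read 5: bits[19:23] width=4 -> value=13 (bin 1101); offset now 23 = byte 2 bit 7; 25 bits remain
Read 6: bits[23:28] width=5 -> value=1 (bin 00001); offset now 28 = byte 3 bit 4; 20 bits remain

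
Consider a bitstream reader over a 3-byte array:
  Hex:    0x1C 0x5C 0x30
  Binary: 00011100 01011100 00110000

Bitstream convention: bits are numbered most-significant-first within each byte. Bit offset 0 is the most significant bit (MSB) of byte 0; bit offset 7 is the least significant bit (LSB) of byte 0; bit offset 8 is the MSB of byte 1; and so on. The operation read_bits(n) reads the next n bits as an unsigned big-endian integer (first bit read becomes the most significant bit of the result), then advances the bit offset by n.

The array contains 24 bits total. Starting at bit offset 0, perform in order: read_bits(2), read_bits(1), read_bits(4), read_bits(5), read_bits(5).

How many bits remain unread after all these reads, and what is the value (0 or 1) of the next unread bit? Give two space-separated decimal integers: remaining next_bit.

Answer: 7 0

Derivation:
Read 1: bits[0:2] width=2 -> value=0 (bin 00); offset now 2 = byte 0 bit 2; 22 bits remain
Read 2: bits[2:3] width=1 -> value=0 (bin 0); offset now 3 = byte 0 bit 3; 21 bits remain
Read 3: bits[3:7] width=4 -> value=14 (bin 1110); offset now 7 = byte 0 bit 7; 17 bits remain
Read 4: bits[7:12] width=5 -> value=5 (bin 00101); offset now 12 = byte 1 bit 4; 12 bits remain
Read 5: bits[12:17] width=5 -> value=24 (bin 11000); offset now 17 = byte 2 bit 1; 7 bits remain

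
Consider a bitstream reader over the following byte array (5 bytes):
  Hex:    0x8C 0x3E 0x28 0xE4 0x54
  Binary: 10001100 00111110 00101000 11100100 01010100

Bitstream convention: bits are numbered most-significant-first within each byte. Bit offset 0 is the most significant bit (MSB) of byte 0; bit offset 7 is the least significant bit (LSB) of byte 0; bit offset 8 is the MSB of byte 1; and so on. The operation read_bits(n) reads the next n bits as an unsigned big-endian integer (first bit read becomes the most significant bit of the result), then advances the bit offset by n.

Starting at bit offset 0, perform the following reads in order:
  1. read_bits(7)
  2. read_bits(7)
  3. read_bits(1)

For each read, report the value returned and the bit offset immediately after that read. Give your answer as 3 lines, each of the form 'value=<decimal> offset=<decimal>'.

Read 1: bits[0:7] width=7 -> value=70 (bin 1000110); offset now 7 = byte 0 bit 7; 33 bits remain
Read 2: bits[7:14] width=7 -> value=15 (bin 0001111); offset now 14 = byte 1 bit 6; 26 bits remain
Read 3: bits[14:15] width=1 -> value=1 (bin 1); offset now 15 = byte 1 bit 7; 25 bits remain

Answer: value=70 offset=7
value=15 offset=14
value=1 offset=15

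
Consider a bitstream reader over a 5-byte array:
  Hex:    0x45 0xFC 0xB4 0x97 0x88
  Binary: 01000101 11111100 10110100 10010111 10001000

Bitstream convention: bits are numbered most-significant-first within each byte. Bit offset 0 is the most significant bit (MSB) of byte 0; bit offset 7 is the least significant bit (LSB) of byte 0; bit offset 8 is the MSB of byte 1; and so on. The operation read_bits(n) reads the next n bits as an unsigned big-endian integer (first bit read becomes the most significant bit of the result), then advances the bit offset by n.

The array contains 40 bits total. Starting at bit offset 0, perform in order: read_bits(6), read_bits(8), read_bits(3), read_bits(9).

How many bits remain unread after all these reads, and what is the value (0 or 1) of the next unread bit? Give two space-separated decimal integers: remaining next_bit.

Read 1: bits[0:6] width=6 -> value=17 (bin 010001); offset now 6 = byte 0 bit 6; 34 bits remain
Read 2: bits[6:14] width=8 -> value=127 (bin 01111111); offset now 14 = byte 1 bit 6; 26 bits remain
Read 3: bits[14:17] width=3 -> value=1 (bin 001); offset now 17 = byte 2 bit 1; 23 bits remain
Read 4: bits[17:26] width=9 -> value=210 (bin 011010010); offset now 26 = byte 3 bit 2; 14 bits remain

Answer: 14 0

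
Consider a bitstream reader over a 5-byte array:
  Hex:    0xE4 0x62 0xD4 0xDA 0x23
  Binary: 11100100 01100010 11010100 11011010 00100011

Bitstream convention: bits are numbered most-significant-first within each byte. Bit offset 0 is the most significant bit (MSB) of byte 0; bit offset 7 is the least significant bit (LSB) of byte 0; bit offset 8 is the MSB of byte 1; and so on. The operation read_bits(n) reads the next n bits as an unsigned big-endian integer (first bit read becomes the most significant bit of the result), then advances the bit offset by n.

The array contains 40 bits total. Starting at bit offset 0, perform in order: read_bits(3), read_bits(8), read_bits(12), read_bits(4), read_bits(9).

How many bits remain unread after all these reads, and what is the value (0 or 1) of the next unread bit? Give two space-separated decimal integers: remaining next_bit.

Answer: 4 0

Derivation:
Read 1: bits[0:3] width=3 -> value=7 (bin 111); offset now 3 = byte 0 bit 3; 37 bits remain
Read 2: bits[3:11] width=8 -> value=35 (bin 00100011); offset now 11 = byte 1 bit 3; 29 bits remain
Read 3: bits[11:23] width=12 -> value=362 (bin 000101101010); offset now 23 = byte 2 bit 7; 17 bits remain
Read 4: bits[23:27] width=4 -> value=6 (bin 0110); offset now 27 = byte 3 bit 3; 13 bits remain
Read 5: bits[27:36] width=9 -> value=418 (bin 110100010); offset now 36 = byte 4 bit 4; 4 bits remain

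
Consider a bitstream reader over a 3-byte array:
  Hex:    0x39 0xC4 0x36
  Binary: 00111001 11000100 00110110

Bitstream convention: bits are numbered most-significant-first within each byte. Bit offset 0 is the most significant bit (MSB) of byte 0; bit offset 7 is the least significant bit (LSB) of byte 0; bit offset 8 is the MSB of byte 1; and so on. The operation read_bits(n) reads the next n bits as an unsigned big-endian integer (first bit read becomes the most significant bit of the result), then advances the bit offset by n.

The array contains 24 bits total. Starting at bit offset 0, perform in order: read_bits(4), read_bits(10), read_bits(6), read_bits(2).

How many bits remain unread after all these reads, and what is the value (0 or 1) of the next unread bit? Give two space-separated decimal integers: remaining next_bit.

Read 1: bits[0:4] width=4 -> value=3 (bin 0011); offset now 4 = byte 0 bit 4; 20 bits remain
Read 2: bits[4:14] width=10 -> value=625 (bin 1001110001); offset now 14 = byte 1 bit 6; 10 bits remain
Read 3: bits[14:20] width=6 -> value=3 (bin 000011); offset now 20 = byte 2 bit 4; 4 bits remain
Read 4: bits[20:22] width=2 -> value=1 (bin 01); offset now 22 = byte 2 bit 6; 2 bits remain

Answer: 2 1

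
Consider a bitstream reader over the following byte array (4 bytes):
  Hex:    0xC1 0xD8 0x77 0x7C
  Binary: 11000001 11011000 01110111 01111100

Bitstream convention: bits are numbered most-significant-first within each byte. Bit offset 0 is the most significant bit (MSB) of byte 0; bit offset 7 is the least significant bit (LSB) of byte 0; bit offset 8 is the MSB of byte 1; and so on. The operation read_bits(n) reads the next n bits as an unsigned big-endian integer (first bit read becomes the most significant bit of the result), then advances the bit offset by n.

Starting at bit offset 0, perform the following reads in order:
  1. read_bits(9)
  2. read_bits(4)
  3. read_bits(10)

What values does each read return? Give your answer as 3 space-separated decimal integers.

Read 1: bits[0:9] width=9 -> value=387 (bin 110000011); offset now 9 = byte 1 bit 1; 23 bits remain
Read 2: bits[9:13] width=4 -> value=11 (bin 1011); offset now 13 = byte 1 bit 5; 19 bits remain
Read 3: bits[13:23] width=10 -> value=59 (bin 0000111011); offset now 23 = byte 2 bit 7; 9 bits remain

Answer: 387 11 59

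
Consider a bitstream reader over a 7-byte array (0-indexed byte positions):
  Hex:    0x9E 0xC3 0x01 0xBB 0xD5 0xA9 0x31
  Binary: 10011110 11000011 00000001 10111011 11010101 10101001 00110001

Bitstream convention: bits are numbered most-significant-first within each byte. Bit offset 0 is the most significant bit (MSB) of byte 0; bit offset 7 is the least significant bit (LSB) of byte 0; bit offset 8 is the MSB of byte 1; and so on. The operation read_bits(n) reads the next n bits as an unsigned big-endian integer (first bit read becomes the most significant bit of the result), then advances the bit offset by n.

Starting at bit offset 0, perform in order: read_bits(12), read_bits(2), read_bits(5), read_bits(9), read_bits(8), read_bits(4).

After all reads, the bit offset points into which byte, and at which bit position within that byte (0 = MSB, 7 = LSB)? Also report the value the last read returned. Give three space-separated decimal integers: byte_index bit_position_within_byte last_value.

Read 1: bits[0:12] width=12 -> value=2540 (bin 100111101100); offset now 12 = byte 1 bit 4; 44 bits remain
Read 2: bits[12:14] width=2 -> value=0 (bin 00); offset now 14 = byte 1 bit 6; 42 bits remain
Read 3: bits[14:19] width=5 -> value=24 (bin 11000); offset now 19 = byte 2 bit 3; 37 bits remain
Read 4: bits[19:28] width=9 -> value=27 (bin 000011011); offset now 28 = byte 3 bit 4; 28 bits remain
Read 5: bits[28:36] width=8 -> value=189 (bin 10111101); offset now 36 = byte 4 bit 4; 20 bits remain
Read 6: bits[36:40] width=4 -> value=5 (bin 0101); offset now 40 = byte 5 bit 0; 16 bits remain

Answer: 5 0 5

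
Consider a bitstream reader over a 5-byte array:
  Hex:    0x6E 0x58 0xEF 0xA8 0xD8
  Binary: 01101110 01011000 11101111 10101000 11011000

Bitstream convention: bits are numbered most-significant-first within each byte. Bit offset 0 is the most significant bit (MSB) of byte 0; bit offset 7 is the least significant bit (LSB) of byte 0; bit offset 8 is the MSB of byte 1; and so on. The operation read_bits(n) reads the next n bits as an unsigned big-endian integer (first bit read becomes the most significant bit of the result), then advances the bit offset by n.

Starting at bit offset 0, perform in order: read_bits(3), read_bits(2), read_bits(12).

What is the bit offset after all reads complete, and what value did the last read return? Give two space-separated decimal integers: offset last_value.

Read 1: bits[0:3] width=3 -> value=3 (bin 011); offset now 3 = byte 0 bit 3; 37 bits remain
Read 2: bits[3:5] width=2 -> value=1 (bin 01); offset now 5 = byte 0 bit 5; 35 bits remain
Read 3: bits[5:17] width=12 -> value=3249 (bin 110010110001); offset now 17 = byte 2 bit 1; 23 bits remain

Answer: 17 3249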